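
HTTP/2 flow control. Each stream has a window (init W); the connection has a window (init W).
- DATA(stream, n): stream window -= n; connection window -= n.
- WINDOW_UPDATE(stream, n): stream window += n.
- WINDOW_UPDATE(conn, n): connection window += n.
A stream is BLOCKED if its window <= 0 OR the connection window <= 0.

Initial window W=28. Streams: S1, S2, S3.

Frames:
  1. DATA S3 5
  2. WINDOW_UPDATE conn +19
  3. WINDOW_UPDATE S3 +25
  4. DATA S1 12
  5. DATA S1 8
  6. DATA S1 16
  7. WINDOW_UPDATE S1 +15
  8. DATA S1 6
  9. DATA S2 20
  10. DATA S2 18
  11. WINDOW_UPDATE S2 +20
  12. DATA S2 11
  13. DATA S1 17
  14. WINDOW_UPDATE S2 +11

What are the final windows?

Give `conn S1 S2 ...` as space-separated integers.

Op 1: conn=23 S1=28 S2=28 S3=23 blocked=[]
Op 2: conn=42 S1=28 S2=28 S3=23 blocked=[]
Op 3: conn=42 S1=28 S2=28 S3=48 blocked=[]
Op 4: conn=30 S1=16 S2=28 S3=48 blocked=[]
Op 5: conn=22 S1=8 S2=28 S3=48 blocked=[]
Op 6: conn=6 S1=-8 S2=28 S3=48 blocked=[1]
Op 7: conn=6 S1=7 S2=28 S3=48 blocked=[]
Op 8: conn=0 S1=1 S2=28 S3=48 blocked=[1, 2, 3]
Op 9: conn=-20 S1=1 S2=8 S3=48 blocked=[1, 2, 3]
Op 10: conn=-38 S1=1 S2=-10 S3=48 blocked=[1, 2, 3]
Op 11: conn=-38 S1=1 S2=10 S3=48 blocked=[1, 2, 3]
Op 12: conn=-49 S1=1 S2=-1 S3=48 blocked=[1, 2, 3]
Op 13: conn=-66 S1=-16 S2=-1 S3=48 blocked=[1, 2, 3]
Op 14: conn=-66 S1=-16 S2=10 S3=48 blocked=[1, 2, 3]

Answer: -66 -16 10 48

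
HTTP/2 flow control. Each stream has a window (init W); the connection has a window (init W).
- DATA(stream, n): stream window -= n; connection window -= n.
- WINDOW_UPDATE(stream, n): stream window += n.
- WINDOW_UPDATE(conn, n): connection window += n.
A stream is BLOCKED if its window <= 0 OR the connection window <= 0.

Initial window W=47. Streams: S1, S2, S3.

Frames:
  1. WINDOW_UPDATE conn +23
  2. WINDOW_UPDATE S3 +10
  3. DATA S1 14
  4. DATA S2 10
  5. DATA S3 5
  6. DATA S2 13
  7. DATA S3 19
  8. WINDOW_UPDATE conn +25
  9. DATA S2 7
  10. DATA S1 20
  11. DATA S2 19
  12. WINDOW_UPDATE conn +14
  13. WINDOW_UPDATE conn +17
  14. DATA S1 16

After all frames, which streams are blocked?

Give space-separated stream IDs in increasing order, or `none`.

Op 1: conn=70 S1=47 S2=47 S3=47 blocked=[]
Op 2: conn=70 S1=47 S2=47 S3=57 blocked=[]
Op 3: conn=56 S1=33 S2=47 S3=57 blocked=[]
Op 4: conn=46 S1=33 S2=37 S3=57 blocked=[]
Op 5: conn=41 S1=33 S2=37 S3=52 blocked=[]
Op 6: conn=28 S1=33 S2=24 S3=52 blocked=[]
Op 7: conn=9 S1=33 S2=24 S3=33 blocked=[]
Op 8: conn=34 S1=33 S2=24 S3=33 blocked=[]
Op 9: conn=27 S1=33 S2=17 S3=33 blocked=[]
Op 10: conn=7 S1=13 S2=17 S3=33 blocked=[]
Op 11: conn=-12 S1=13 S2=-2 S3=33 blocked=[1, 2, 3]
Op 12: conn=2 S1=13 S2=-2 S3=33 blocked=[2]
Op 13: conn=19 S1=13 S2=-2 S3=33 blocked=[2]
Op 14: conn=3 S1=-3 S2=-2 S3=33 blocked=[1, 2]

Answer: S1 S2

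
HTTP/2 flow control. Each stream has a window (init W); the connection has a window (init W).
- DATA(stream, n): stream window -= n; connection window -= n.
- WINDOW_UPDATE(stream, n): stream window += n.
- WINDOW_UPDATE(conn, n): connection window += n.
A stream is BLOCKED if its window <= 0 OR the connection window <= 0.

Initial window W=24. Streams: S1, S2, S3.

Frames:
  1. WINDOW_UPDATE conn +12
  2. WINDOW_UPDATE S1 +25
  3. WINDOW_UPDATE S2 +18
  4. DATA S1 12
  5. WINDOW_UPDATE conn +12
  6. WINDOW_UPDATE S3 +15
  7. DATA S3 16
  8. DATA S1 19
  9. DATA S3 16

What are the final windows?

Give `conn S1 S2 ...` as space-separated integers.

Answer: -15 18 42 7

Derivation:
Op 1: conn=36 S1=24 S2=24 S3=24 blocked=[]
Op 2: conn=36 S1=49 S2=24 S3=24 blocked=[]
Op 3: conn=36 S1=49 S2=42 S3=24 blocked=[]
Op 4: conn=24 S1=37 S2=42 S3=24 blocked=[]
Op 5: conn=36 S1=37 S2=42 S3=24 blocked=[]
Op 6: conn=36 S1=37 S2=42 S3=39 blocked=[]
Op 7: conn=20 S1=37 S2=42 S3=23 blocked=[]
Op 8: conn=1 S1=18 S2=42 S3=23 blocked=[]
Op 9: conn=-15 S1=18 S2=42 S3=7 blocked=[1, 2, 3]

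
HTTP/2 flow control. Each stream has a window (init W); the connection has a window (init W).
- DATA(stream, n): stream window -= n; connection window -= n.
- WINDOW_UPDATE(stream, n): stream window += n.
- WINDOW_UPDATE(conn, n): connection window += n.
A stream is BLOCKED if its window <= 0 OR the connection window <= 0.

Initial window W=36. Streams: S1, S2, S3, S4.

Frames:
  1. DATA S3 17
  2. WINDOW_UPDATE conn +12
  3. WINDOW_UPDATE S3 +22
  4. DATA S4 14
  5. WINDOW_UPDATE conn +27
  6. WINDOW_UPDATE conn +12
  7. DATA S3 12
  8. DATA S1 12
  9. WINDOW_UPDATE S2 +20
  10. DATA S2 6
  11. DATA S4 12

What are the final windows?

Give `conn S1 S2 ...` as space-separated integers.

Op 1: conn=19 S1=36 S2=36 S3=19 S4=36 blocked=[]
Op 2: conn=31 S1=36 S2=36 S3=19 S4=36 blocked=[]
Op 3: conn=31 S1=36 S2=36 S3=41 S4=36 blocked=[]
Op 4: conn=17 S1=36 S2=36 S3=41 S4=22 blocked=[]
Op 5: conn=44 S1=36 S2=36 S3=41 S4=22 blocked=[]
Op 6: conn=56 S1=36 S2=36 S3=41 S4=22 blocked=[]
Op 7: conn=44 S1=36 S2=36 S3=29 S4=22 blocked=[]
Op 8: conn=32 S1=24 S2=36 S3=29 S4=22 blocked=[]
Op 9: conn=32 S1=24 S2=56 S3=29 S4=22 blocked=[]
Op 10: conn=26 S1=24 S2=50 S3=29 S4=22 blocked=[]
Op 11: conn=14 S1=24 S2=50 S3=29 S4=10 blocked=[]

Answer: 14 24 50 29 10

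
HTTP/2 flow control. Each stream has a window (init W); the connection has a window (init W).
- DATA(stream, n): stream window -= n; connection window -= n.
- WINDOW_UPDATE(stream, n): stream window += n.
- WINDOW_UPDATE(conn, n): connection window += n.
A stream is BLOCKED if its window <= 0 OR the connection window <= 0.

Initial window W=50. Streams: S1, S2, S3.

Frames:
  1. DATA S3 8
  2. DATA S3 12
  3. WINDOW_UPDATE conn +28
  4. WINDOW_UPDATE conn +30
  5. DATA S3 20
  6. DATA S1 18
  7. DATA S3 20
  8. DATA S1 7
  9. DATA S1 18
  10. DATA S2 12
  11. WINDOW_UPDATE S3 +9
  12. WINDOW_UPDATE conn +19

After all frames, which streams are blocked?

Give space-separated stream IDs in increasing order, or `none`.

Op 1: conn=42 S1=50 S2=50 S3=42 blocked=[]
Op 2: conn=30 S1=50 S2=50 S3=30 blocked=[]
Op 3: conn=58 S1=50 S2=50 S3=30 blocked=[]
Op 4: conn=88 S1=50 S2=50 S3=30 blocked=[]
Op 5: conn=68 S1=50 S2=50 S3=10 blocked=[]
Op 6: conn=50 S1=32 S2=50 S3=10 blocked=[]
Op 7: conn=30 S1=32 S2=50 S3=-10 blocked=[3]
Op 8: conn=23 S1=25 S2=50 S3=-10 blocked=[3]
Op 9: conn=5 S1=7 S2=50 S3=-10 blocked=[3]
Op 10: conn=-7 S1=7 S2=38 S3=-10 blocked=[1, 2, 3]
Op 11: conn=-7 S1=7 S2=38 S3=-1 blocked=[1, 2, 3]
Op 12: conn=12 S1=7 S2=38 S3=-1 blocked=[3]

Answer: S3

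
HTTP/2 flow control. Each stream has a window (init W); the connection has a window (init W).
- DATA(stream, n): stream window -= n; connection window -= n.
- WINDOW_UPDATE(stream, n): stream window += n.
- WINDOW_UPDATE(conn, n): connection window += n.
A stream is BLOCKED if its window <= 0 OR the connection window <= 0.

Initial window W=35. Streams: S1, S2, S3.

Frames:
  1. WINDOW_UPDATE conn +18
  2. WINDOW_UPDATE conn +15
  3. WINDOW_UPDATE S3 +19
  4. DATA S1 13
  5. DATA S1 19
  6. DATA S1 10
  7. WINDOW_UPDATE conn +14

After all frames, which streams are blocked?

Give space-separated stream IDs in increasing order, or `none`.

Answer: S1

Derivation:
Op 1: conn=53 S1=35 S2=35 S3=35 blocked=[]
Op 2: conn=68 S1=35 S2=35 S3=35 blocked=[]
Op 3: conn=68 S1=35 S2=35 S3=54 blocked=[]
Op 4: conn=55 S1=22 S2=35 S3=54 blocked=[]
Op 5: conn=36 S1=3 S2=35 S3=54 blocked=[]
Op 6: conn=26 S1=-7 S2=35 S3=54 blocked=[1]
Op 7: conn=40 S1=-7 S2=35 S3=54 blocked=[1]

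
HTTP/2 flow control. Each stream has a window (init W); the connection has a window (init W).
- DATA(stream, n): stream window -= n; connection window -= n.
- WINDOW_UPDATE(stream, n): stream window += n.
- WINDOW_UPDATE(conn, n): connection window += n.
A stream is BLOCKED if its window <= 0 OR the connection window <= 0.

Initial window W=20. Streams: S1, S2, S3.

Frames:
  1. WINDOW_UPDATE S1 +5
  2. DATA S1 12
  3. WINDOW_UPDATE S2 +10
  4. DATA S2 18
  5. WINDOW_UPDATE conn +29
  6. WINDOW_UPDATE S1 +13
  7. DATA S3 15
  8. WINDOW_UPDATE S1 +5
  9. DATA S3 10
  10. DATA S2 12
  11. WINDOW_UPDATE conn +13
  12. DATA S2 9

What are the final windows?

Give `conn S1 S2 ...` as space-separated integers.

Op 1: conn=20 S1=25 S2=20 S3=20 blocked=[]
Op 2: conn=8 S1=13 S2=20 S3=20 blocked=[]
Op 3: conn=8 S1=13 S2=30 S3=20 blocked=[]
Op 4: conn=-10 S1=13 S2=12 S3=20 blocked=[1, 2, 3]
Op 5: conn=19 S1=13 S2=12 S3=20 blocked=[]
Op 6: conn=19 S1=26 S2=12 S3=20 blocked=[]
Op 7: conn=4 S1=26 S2=12 S3=5 blocked=[]
Op 8: conn=4 S1=31 S2=12 S3=5 blocked=[]
Op 9: conn=-6 S1=31 S2=12 S3=-5 blocked=[1, 2, 3]
Op 10: conn=-18 S1=31 S2=0 S3=-5 blocked=[1, 2, 3]
Op 11: conn=-5 S1=31 S2=0 S3=-5 blocked=[1, 2, 3]
Op 12: conn=-14 S1=31 S2=-9 S3=-5 blocked=[1, 2, 3]

Answer: -14 31 -9 -5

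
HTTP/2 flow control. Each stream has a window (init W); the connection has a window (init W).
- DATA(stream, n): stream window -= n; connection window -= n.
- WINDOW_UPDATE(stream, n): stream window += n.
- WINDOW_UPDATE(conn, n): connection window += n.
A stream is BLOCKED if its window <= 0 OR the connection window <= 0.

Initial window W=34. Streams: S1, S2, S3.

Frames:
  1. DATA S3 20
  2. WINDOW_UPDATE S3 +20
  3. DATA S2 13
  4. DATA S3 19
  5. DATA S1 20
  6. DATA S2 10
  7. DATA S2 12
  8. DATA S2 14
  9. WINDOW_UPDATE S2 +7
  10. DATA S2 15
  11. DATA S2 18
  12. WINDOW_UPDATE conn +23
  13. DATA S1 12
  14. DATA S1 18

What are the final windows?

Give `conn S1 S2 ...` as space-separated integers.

Op 1: conn=14 S1=34 S2=34 S3=14 blocked=[]
Op 2: conn=14 S1=34 S2=34 S3=34 blocked=[]
Op 3: conn=1 S1=34 S2=21 S3=34 blocked=[]
Op 4: conn=-18 S1=34 S2=21 S3=15 blocked=[1, 2, 3]
Op 5: conn=-38 S1=14 S2=21 S3=15 blocked=[1, 2, 3]
Op 6: conn=-48 S1=14 S2=11 S3=15 blocked=[1, 2, 3]
Op 7: conn=-60 S1=14 S2=-1 S3=15 blocked=[1, 2, 3]
Op 8: conn=-74 S1=14 S2=-15 S3=15 blocked=[1, 2, 3]
Op 9: conn=-74 S1=14 S2=-8 S3=15 blocked=[1, 2, 3]
Op 10: conn=-89 S1=14 S2=-23 S3=15 blocked=[1, 2, 3]
Op 11: conn=-107 S1=14 S2=-41 S3=15 blocked=[1, 2, 3]
Op 12: conn=-84 S1=14 S2=-41 S3=15 blocked=[1, 2, 3]
Op 13: conn=-96 S1=2 S2=-41 S3=15 blocked=[1, 2, 3]
Op 14: conn=-114 S1=-16 S2=-41 S3=15 blocked=[1, 2, 3]

Answer: -114 -16 -41 15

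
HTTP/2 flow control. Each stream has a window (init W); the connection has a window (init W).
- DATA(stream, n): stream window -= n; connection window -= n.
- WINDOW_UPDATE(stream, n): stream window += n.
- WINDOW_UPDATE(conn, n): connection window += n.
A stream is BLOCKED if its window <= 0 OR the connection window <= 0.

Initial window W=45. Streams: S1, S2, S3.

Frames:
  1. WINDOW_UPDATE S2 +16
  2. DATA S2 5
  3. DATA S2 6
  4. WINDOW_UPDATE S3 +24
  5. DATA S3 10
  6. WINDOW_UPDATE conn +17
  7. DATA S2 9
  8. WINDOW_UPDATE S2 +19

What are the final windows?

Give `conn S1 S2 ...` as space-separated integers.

Op 1: conn=45 S1=45 S2=61 S3=45 blocked=[]
Op 2: conn=40 S1=45 S2=56 S3=45 blocked=[]
Op 3: conn=34 S1=45 S2=50 S3=45 blocked=[]
Op 4: conn=34 S1=45 S2=50 S3=69 blocked=[]
Op 5: conn=24 S1=45 S2=50 S3=59 blocked=[]
Op 6: conn=41 S1=45 S2=50 S3=59 blocked=[]
Op 7: conn=32 S1=45 S2=41 S3=59 blocked=[]
Op 8: conn=32 S1=45 S2=60 S3=59 blocked=[]

Answer: 32 45 60 59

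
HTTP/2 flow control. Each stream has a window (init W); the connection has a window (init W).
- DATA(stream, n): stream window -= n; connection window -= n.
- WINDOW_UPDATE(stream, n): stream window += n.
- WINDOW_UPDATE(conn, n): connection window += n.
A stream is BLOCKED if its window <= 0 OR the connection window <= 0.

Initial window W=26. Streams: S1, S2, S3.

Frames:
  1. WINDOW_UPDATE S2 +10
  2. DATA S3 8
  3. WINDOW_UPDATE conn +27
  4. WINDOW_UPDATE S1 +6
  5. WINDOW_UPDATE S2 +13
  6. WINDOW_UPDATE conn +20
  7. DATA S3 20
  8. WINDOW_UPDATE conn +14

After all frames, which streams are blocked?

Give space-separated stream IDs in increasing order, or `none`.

Op 1: conn=26 S1=26 S2=36 S3=26 blocked=[]
Op 2: conn=18 S1=26 S2=36 S3=18 blocked=[]
Op 3: conn=45 S1=26 S2=36 S3=18 blocked=[]
Op 4: conn=45 S1=32 S2=36 S3=18 blocked=[]
Op 5: conn=45 S1=32 S2=49 S3=18 blocked=[]
Op 6: conn=65 S1=32 S2=49 S3=18 blocked=[]
Op 7: conn=45 S1=32 S2=49 S3=-2 blocked=[3]
Op 8: conn=59 S1=32 S2=49 S3=-2 blocked=[3]

Answer: S3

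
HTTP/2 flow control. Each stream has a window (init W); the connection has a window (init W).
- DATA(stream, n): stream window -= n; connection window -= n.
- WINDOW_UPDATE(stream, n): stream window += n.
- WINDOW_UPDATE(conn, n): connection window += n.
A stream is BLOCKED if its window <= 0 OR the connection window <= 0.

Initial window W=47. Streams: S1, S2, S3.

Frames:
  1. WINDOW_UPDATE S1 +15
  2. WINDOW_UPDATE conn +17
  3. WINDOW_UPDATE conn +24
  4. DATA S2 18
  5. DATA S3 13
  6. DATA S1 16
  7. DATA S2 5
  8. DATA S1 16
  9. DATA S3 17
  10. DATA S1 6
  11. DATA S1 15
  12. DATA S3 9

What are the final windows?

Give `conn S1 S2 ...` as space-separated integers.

Op 1: conn=47 S1=62 S2=47 S3=47 blocked=[]
Op 2: conn=64 S1=62 S2=47 S3=47 blocked=[]
Op 3: conn=88 S1=62 S2=47 S3=47 blocked=[]
Op 4: conn=70 S1=62 S2=29 S3=47 blocked=[]
Op 5: conn=57 S1=62 S2=29 S3=34 blocked=[]
Op 6: conn=41 S1=46 S2=29 S3=34 blocked=[]
Op 7: conn=36 S1=46 S2=24 S3=34 blocked=[]
Op 8: conn=20 S1=30 S2=24 S3=34 blocked=[]
Op 9: conn=3 S1=30 S2=24 S3=17 blocked=[]
Op 10: conn=-3 S1=24 S2=24 S3=17 blocked=[1, 2, 3]
Op 11: conn=-18 S1=9 S2=24 S3=17 blocked=[1, 2, 3]
Op 12: conn=-27 S1=9 S2=24 S3=8 blocked=[1, 2, 3]

Answer: -27 9 24 8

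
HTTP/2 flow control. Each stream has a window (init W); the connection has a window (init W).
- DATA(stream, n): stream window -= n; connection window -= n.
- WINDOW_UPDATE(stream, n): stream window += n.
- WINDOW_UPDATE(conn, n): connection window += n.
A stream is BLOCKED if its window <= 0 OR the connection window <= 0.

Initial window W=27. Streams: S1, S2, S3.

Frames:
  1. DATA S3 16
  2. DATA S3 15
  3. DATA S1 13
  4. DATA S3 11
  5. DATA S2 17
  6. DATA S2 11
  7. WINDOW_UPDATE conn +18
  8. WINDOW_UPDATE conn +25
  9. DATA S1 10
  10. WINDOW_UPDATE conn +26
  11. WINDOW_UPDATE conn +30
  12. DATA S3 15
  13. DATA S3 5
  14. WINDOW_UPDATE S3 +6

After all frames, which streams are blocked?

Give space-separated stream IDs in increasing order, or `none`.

Op 1: conn=11 S1=27 S2=27 S3=11 blocked=[]
Op 2: conn=-4 S1=27 S2=27 S3=-4 blocked=[1, 2, 3]
Op 3: conn=-17 S1=14 S2=27 S3=-4 blocked=[1, 2, 3]
Op 4: conn=-28 S1=14 S2=27 S3=-15 blocked=[1, 2, 3]
Op 5: conn=-45 S1=14 S2=10 S3=-15 blocked=[1, 2, 3]
Op 6: conn=-56 S1=14 S2=-1 S3=-15 blocked=[1, 2, 3]
Op 7: conn=-38 S1=14 S2=-1 S3=-15 blocked=[1, 2, 3]
Op 8: conn=-13 S1=14 S2=-1 S3=-15 blocked=[1, 2, 3]
Op 9: conn=-23 S1=4 S2=-1 S3=-15 blocked=[1, 2, 3]
Op 10: conn=3 S1=4 S2=-1 S3=-15 blocked=[2, 3]
Op 11: conn=33 S1=4 S2=-1 S3=-15 blocked=[2, 3]
Op 12: conn=18 S1=4 S2=-1 S3=-30 blocked=[2, 3]
Op 13: conn=13 S1=4 S2=-1 S3=-35 blocked=[2, 3]
Op 14: conn=13 S1=4 S2=-1 S3=-29 blocked=[2, 3]

Answer: S2 S3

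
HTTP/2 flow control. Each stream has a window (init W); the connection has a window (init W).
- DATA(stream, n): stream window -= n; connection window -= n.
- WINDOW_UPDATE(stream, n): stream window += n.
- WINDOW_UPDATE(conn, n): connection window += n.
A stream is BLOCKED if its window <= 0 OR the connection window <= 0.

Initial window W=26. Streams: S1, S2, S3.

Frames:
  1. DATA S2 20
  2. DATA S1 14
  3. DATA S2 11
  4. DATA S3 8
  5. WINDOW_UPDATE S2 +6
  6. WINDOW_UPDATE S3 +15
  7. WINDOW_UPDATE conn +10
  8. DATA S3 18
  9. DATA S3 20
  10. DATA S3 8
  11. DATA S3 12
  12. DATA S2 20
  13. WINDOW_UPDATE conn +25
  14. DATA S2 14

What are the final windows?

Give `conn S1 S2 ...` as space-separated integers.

Op 1: conn=6 S1=26 S2=6 S3=26 blocked=[]
Op 2: conn=-8 S1=12 S2=6 S3=26 blocked=[1, 2, 3]
Op 3: conn=-19 S1=12 S2=-5 S3=26 blocked=[1, 2, 3]
Op 4: conn=-27 S1=12 S2=-5 S3=18 blocked=[1, 2, 3]
Op 5: conn=-27 S1=12 S2=1 S3=18 blocked=[1, 2, 3]
Op 6: conn=-27 S1=12 S2=1 S3=33 blocked=[1, 2, 3]
Op 7: conn=-17 S1=12 S2=1 S3=33 blocked=[1, 2, 3]
Op 8: conn=-35 S1=12 S2=1 S3=15 blocked=[1, 2, 3]
Op 9: conn=-55 S1=12 S2=1 S3=-5 blocked=[1, 2, 3]
Op 10: conn=-63 S1=12 S2=1 S3=-13 blocked=[1, 2, 3]
Op 11: conn=-75 S1=12 S2=1 S3=-25 blocked=[1, 2, 3]
Op 12: conn=-95 S1=12 S2=-19 S3=-25 blocked=[1, 2, 3]
Op 13: conn=-70 S1=12 S2=-19 S3=-25 blocked=[1, 2, 3]
Op 14: conn=-84 S1=12 S2=-33 S3=-25 blocked=[1, 2, 3]

Answer: -84 12 -33 -25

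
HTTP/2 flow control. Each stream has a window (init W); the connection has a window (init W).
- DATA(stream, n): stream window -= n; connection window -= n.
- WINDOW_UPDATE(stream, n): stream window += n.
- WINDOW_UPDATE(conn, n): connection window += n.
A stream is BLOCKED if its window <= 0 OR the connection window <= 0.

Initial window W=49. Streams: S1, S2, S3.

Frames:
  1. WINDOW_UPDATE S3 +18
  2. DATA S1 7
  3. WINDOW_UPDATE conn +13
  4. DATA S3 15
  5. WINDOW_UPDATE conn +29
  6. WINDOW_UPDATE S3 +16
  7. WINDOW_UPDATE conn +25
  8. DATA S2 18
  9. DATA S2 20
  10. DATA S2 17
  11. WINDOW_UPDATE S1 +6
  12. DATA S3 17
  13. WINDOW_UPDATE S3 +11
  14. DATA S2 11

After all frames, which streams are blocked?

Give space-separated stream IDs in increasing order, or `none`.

Answer: S2

Derivation:
Op 1: conn=49 S1=49 S2=49 S3=67 blocked=[]
Op 2: conn=42 S1=42 S2=49 S3=67 blocked=[]
Op 3: conn=55 S1=42 S2=49 S3=67 blocked=[]
Op 4: conn=40 S1=42 S2=49 S3=52 blocked=[]
Op 5: conn=69 S1=42 S2=49 S3=52 blocked=[]
Op 6: conn=69 S1=42 S2=49 S3=68 blocked=[]
Op 7: conn=94 S1=42 S2=49 S3=68 blocked=[]
Op 8: conn=76 S1=42 S2=31 S3=68 blocked=[]
Op 9: conn=56 S1=42 S2=11 S3=68 blocked=[]
Op 10: conn=39 S1=42 S2=-6 S3=68 blocked=[2]
Op 11: conn=39 S1=48 S2=-6 S3=68 blocked=[2]
Op 12: conn=22 S1=48 S2=-6 S3=51 blocked=[2]
Op 13: conn=22 S1=48 S2=-6 S3=62 blocked=[2]
Op 14: conn=11 S1=48 S2=-17 S3=62 blocked=[2]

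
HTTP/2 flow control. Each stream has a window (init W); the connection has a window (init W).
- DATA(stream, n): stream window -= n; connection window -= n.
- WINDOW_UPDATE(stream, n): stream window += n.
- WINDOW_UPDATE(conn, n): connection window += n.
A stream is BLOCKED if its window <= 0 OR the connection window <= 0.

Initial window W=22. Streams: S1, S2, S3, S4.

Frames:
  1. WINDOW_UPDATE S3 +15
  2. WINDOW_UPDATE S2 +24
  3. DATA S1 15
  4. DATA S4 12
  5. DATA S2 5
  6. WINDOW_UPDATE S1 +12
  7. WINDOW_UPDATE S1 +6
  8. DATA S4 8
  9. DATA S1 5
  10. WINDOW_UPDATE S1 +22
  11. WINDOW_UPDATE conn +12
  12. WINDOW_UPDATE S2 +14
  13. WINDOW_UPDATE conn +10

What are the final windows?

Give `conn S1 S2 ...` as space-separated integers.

Op 1: conn=22 S1=22 S2=22 S3=37 S4=22 blocked=[]
Op 2: conn=22 S1=22 S2=46 S3=37 S4=22 blocked=[]
Op 3: conn=7 S1=7 S2=46 S3=37 S4=22 blocked=[]
Op 4: conn=-5 S1=7 S2=46 S3=37 S4=10 blocked=[1, 2, 3, 4]
Op 5: conn=-10 S1=7 S2=41 S3=37 S4=10 blocked=[1, 2, 3, 4]
Op 6: conn=-10 S1=19 S2=41 S3=37 S4=10 blocked=[1, 2, 3, 4]
Op 7: conn=-10 S1=25 S2=41 S3=37 S4=10 blocked=[1, 2, 3, 4]
Op 8: conn=-18 S1=25 S2=41 S3=37 S4=2 blocked=[1, 2, 3, 4]
Op 9: conn=-23 S1=20 S2=41 S3=37 S4=2 blocked=[1, 2, 3, 4]
Op 10: conn=-23 S1=42 S2=41 S3=37 S4=2 blocked=[1, 2, 3, 4]
Op 11: conn=-11 S1=42 S2=41 S3=37 S4=2 blocked=[1, 2, 3, 4]
Op 12: conn=-11 S1=42 S2=55 S3=37 S4=2 blocked=[1, 2, 3, 4]
Op 13: conn=-1 S1=42 S2=55 S3=37 S4=2 blocked=[1, 2, 3, 4]

Answer: -1 42 55 37 2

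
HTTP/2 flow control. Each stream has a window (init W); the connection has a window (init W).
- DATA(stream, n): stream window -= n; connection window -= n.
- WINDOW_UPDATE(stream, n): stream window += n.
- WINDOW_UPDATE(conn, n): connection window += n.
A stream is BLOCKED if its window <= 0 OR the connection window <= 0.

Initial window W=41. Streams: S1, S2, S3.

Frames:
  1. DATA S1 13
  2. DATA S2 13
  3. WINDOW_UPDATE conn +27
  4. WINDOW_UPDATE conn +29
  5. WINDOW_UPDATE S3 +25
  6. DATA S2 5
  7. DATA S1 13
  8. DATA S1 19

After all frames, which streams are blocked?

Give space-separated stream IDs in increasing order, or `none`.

Op 1: conn=28 S1=28 S2=41 S3=41 blocked=[]
Op 2: conn=15 S1=28 S2=28 S3=41 blocked=[]
Op 3: conn=42 S1=28 S2=28 S3=41 blocked=[]
Op 4: conn=71 S1=28 S2=28 S3=41 blocked=[]
Op 5: conn=71 S1=28 S2=28 S3=66 blocked=[]
Op 6: conn=66 S1=28 S2=23 S3=66 blocked=[]
Op 7: conn=53 S1=15 S2=23 S3=66 blocked=[]
Op 8: conn=34 S1=-4 S2=23 S3=66 blocked=[1]

Answer: S1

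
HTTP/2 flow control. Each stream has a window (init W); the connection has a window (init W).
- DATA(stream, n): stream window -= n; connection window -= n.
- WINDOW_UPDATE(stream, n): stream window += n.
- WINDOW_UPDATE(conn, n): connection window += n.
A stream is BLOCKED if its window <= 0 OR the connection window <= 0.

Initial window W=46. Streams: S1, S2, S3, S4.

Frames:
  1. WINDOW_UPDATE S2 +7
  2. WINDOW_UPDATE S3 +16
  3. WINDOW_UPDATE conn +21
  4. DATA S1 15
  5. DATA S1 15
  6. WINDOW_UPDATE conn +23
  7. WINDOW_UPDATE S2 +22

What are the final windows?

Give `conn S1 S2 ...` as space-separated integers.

Op 1: conn=46 S1=46 S2=53 S3=46 S4=46 blocked=[]
Op 2: conn=46 S1=46 S2=53 S3=62 S4=46 blocked=[]
Op 3: conn=67 S1=46 S2=53 S3=62 S4=46 blocked=[]
Op 4: conn=52 S1=31 S2=53 S3=62 S4=46 blocked=[]
Op 5: conn=37 S1=16 S2=53 S3=62 S4=46 blocked=[]
Op 6: conn=60 S1=16 S2=53 S3=62 S4=46 blocked=[]
Op 7: conn=60 S1=16 S2=75 S3=62 S4=46 blocked=[]

Answer: 60 16 75 62 46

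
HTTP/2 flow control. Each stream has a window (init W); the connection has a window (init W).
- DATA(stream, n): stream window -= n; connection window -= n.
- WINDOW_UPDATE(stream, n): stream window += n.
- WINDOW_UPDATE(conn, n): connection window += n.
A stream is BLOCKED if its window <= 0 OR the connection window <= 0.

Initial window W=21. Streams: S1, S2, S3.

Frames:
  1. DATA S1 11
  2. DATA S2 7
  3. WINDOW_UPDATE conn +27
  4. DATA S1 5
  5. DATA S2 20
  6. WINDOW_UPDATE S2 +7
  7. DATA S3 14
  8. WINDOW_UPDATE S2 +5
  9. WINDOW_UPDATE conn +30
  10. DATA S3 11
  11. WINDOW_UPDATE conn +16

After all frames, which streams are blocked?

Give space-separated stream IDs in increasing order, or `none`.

Op 1: conn=10 S1=10 S2=21 S3=21 blocked=[]
Op 2: conn=3 S1=10 S2=14 S3=21 blocked=[]
Op 3: conn=30 S1=10 S2=14 S3=21 blocked=[]
Op 4: conn=25 S1=5 S2=14 S3=21 blocked=[]
Op 5: conn=5 S1=5 S2=-6 S3=21 blocked=[2]
Op 6: conn=5 S1=5 S2=1 S3=21 blocked=[]
Op 7: conn=-9 S1=5 S2=1 S3=7 blocked=[1, 2, 3]
Op 8: conn=-9 S1=5 S2=6 S3=7 blocked=[1, 2, 3]
Op 9: conn=21 S1=5 S2=6 S3=7 blocked=[]
Op 10: conn=10 S1=5 S2=6 S3=-4 blocked=[3]
Op 11: conn=26 S1=5 S2=6 S3=-4 blocked=[3]

Answer: S3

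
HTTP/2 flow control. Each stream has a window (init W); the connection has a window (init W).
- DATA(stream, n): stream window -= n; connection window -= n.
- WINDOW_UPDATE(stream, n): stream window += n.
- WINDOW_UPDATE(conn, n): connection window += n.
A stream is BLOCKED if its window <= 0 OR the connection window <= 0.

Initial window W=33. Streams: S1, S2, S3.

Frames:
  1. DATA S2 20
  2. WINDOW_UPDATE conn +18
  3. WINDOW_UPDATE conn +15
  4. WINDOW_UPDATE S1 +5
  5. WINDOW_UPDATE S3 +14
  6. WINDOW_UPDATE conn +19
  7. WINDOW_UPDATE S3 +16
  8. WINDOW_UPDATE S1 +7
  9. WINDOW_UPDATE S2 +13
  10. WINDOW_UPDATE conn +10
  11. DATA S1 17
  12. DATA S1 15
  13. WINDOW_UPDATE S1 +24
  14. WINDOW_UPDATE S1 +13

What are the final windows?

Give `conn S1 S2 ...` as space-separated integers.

Answer: 43 50 26 63

Derivation:
Op 1: conn=13 S1=33 S2=13 S3=33 blocked=[]
Op 2: conn=31 S1=33 S2=13 S3=33 blocked=[]
Op 3: conn=46 S1=33 S2=13 S3=33 blocked=[]
Op 4: conn=46 S1=38 S2=13 S3=33 blocked=[]
Op 5: conn=46 S1=38 S2=13 S3=47 blocked=[]
Op 6: conn=65 S1=38 S2=13 S3=47 blocked=[]
Op 7: conn=65 S1=38 S2=13 S3=63 blocked=[]
Op 8: conn=65 S1=45 S2=13 S3=63 blocked=[]
Op 9: conn=65 S1=45 S2=26 S3=63 blocked=[]
Op 10: conn=75 S1=45 S2=26 S3=63 blocked=[]
Op 11: conn=58 S1=28 S2=26 S3=63 blocked=[]
Op 12: conn=43 S1=13 S2=26 S3=63 blocked=[]
Op 13: conn=43 S1=37 S2=26 S3=63 blocked=[]
Op 14: conn=43 S1=50 S2=26 S3=63 blocked=[]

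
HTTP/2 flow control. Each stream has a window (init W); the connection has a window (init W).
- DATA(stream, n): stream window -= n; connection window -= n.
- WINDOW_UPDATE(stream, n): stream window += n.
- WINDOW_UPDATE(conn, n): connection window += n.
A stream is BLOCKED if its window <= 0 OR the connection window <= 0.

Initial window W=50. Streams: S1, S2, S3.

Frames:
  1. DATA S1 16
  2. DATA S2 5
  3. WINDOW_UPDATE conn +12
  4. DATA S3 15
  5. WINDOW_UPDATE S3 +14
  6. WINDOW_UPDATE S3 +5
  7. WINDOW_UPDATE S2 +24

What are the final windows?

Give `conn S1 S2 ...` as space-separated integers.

Op 1: conn=34 S1=34 S2=50 S3=50 blocked=[]
Op 2: conn=29 S1=34 S2=45 S3=50 blocked=[]
Op 3: conn=41 S1=34 S2=45 S3=50 blocked=[]
Op 4: conn=26 S1=34 S2=45 S3=35 blocked=[]
Op 5: conn=26 S1=34 S2=45 S3=49 blocked=[]
Op 6: conn=26 S1=34 S2=45 S3=54 blocked=[]
Op 7: conn=26 S1=34 S2=69 S3=54 blocked=[]

Answer: 26 34 69 54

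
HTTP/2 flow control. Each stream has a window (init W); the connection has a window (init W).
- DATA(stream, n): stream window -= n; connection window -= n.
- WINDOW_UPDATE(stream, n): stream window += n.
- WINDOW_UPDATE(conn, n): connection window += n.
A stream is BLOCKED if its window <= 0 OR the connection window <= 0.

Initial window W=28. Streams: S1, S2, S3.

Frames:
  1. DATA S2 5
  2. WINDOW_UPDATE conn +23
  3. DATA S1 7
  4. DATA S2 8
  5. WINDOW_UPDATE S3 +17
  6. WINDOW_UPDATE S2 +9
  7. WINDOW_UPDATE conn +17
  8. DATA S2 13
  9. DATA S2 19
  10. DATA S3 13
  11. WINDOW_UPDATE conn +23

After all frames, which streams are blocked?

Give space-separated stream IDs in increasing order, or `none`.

Answer: S2

Derivation:
Op 1: conn=23 S1=28 S2=23 S3=28 blocked=[]
Op 2: conn=46 S1=28 S2=23 S3=28 blocked=[]
Op 3: conn=39 S1=21 S2=23 S3=28 blocked=[]
Op 4: conn=31 S1=21 S2=15 S3=28 blocked=[]
Op 5: conn=31 S1=21 S2=15 S3=45 blocked=[]
Op 6: conn=31 S1=21 S2=24 S3=45 blocked=[]
Op 7: conn=48 S1=21 S2=24 S3=45 blocked=[]
Op 8: conn=35 S1=21 S2=11 S3=45 blocked=[]
Op 9: conn=16 S1=21 S2=-8 S3=45 blocked=[2]
Op 10: conn=3 S1=21 S2=-8 S3=32 blocked=[2]
Op 11: conn=26 S1=21 S2=-8 S3=32 blocked=[2]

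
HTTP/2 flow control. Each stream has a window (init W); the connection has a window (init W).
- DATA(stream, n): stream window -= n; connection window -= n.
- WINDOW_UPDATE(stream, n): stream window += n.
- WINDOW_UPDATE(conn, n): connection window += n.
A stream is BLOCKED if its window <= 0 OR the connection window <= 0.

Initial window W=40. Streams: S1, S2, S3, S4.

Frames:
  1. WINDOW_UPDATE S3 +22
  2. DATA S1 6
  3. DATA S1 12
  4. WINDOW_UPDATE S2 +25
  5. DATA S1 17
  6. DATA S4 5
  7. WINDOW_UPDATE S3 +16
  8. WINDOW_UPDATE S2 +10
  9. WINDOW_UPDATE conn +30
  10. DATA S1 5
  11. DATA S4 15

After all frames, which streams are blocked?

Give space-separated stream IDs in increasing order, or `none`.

Answer: S1

Derivation:
Op 1: conn=40 S1=40 S2=40 S3=62 S4=40 blocked=[]
Op 2: conn=34 S1=34 S2=40 S3=62 S4=40 blocked=[]
Op 3: conn=22 S1=22 S2=40 S3=62 S4=40 blocked=[]
Op 4: conn=22 S1=22 S2=65 S3=62 S4=40 blocked=[]
Op 5: conn=5 S1=5 S2=65 S3=62 S4=40 blocked=[]
Op 6: conn=0 S1=5 S2=65 S3=62 S4=35 blocked=[1, 2, 3, 4]
Op 7: conn=0 S1=5 S2=65 S3=78 S4=35 blocked=[1, 2, 3, 4]
Op 8: conn=0 S1=5 S2=75 S3=78 S4=35 blocked=[1, 2, 3, 4]
Op 9: conn=30 S1=5 S2=75 S3=78 S4=35 blocked=[]
Op 10: conn=25 S1=0 S2=75 S3=78 S4=35 blocked=[1]
Op 11: conn=10 S1=0 S2=75 S3=78 S4=20 blocked=[1]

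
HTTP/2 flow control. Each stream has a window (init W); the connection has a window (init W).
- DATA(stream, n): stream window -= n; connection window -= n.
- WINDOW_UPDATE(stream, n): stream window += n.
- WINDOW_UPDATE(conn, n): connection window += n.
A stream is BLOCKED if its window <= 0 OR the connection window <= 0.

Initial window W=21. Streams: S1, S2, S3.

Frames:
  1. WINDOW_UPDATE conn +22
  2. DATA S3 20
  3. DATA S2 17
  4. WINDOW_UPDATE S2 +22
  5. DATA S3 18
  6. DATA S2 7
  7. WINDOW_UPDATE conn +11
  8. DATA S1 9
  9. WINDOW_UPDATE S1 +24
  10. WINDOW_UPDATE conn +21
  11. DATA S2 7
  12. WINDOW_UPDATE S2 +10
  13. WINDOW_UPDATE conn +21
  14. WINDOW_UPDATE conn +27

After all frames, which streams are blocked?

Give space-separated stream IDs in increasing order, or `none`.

Answer: S3

Derivation:
Op 1: conn=43 S1=21 S2=21 S3=21 blocked=[]
Op 2: conn=23 S1=21 S2=21 S3=1 blocked=[]
Op 3: conn=6 S1=21 S2=4 S3=1 blocked=[]
Op 4: conn=6 S1=21 S2=26 S3=1 blocked=[]
Op 5: conn=-12 S1=21 S2=26 S3=-17 blocked=[1, 2, 3]
Op 6: conn=-19 S1=21 S2=19 S3=-17 blocked=[1, 2, 3]
Op 7: conn=-8 S1=21 S2=19 S3=-17 blocked=[1, 2, 3]
Op 8: conn=-17 S1=12 S2=19 S3=-17 blocked=[1, 2, 3]
Op 9: conn=-17 S1=36 S2=19 S3=-17 blocked=[1, 2, 3]
Op 10: conn=4 S1=36 S2=19 S3=-17 blocked=[3]
Op 11: conn=-3 S1=36 S2=12 S3=-17 blocked=[1, 2, 3]
Op 12: conn=-3 S1=36 S2=22 S3=-17 blocked=[1, 2, 3]
Op 13: conn=18 S1=36 S2=22 S3=-17 blocked=[3]
Op 14: conn=45 S1=36 S2=22 S3=-17 blocked=[3]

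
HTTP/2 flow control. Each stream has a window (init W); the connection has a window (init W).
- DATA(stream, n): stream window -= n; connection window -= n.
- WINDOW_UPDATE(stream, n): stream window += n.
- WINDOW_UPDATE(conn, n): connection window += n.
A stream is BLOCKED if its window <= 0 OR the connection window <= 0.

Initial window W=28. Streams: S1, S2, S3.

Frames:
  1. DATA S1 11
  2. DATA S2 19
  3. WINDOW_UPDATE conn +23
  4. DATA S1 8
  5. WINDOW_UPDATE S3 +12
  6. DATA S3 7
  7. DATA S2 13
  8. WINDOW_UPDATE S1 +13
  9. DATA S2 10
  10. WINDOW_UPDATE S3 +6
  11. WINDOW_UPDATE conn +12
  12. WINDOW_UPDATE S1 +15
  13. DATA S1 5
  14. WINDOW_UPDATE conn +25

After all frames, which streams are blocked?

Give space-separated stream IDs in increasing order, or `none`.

Answer: S2

Derivation:
Op 1: conn=17 S1=17 S2=28 S3=28 blocked=[]
Op 2: conn=-2 S1=17 S2=9 S3=28 blocked=[1, 2, 3]
Op 3: conn=21 S1=17 S2=9 S3=28 blocked=[]
Op 4: conn=13 S1=9 S2=9 S3=28 blocked=[]
Op 5: conn=13 S1=9 S2=9 S3=40 blocked=[]
Op 6: conn=6 S1=9 S2=9 S3=33 blocked=[]
Op 7: conn=-7 S1=9 S2=-4 S3=33 blocked=[1, 2, 3]
Op 8: conn=-7 S1=22 S2=-4 S3=33 blocked=[1, 2, 3]
Op 9: conn=-17 S1=22 S2=-14 S3=33 blocked=[1, 2, 3]
Op 10: conn=-17 S1=22 S2=-14 S3=39 blocked=[1, 2, 3]
Op 11: conn=-5 S1=22 S2=-14 S3=39 blocked=[1, 2, 3]
Op 12: conn=-5 S1=37 S2=-14 S3=39 blocked=[1, 2, 3]
Op 13: conn=-10 S1=32 S2=-14 S3=39 blocked=[1, 2, 3]
Op 14: conn=15 S1=32 S2=-14 S3=39 blocked=[2]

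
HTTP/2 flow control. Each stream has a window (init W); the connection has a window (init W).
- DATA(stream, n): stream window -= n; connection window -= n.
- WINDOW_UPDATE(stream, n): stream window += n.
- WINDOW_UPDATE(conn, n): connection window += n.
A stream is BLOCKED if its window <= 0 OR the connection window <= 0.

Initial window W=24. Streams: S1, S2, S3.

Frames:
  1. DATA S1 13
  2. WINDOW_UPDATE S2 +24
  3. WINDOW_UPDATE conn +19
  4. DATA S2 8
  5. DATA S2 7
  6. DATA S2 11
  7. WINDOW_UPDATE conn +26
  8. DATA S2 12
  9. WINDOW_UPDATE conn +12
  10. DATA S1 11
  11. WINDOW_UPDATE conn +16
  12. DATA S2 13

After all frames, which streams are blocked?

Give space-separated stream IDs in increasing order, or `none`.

Op 1: conn=11 S1=11 S2=24 S3=24 blocked=[]
Op 2: conn=11 S1=11 S2=48 S3=24 blocked=[]
Op 3: conn=30 S1=11 S2=48 S3=24 blocked=[]
Op 4: conn=22 S1=11 S2=40 S3=24 blocked=[]
Op 5: conn=15 S1=11 S2=33 S3=24 blocked=[]
Op 6: conn=4 S1=11 S2=22 S3=24 blocked=[]
Op 7: conn=30 S1=11 S2=22 S3=24 blocked=[]
Op 8: conn=18 S1=11 S2=10 S3=24 blocked=[]
Op 9: conn=30 S1=11 S2=10 S3=24 blocked=[]
Op 10: conn=19 S1=0 S2=10 S3=24 blocked=[1]
Op 11: conn=35 S1=0 S2=10 S3=24 blocked=[1]
Op 12: conn=22 S1=0 S2=-3 S3=24 blocked=[1, 2]

Answer: S1 S2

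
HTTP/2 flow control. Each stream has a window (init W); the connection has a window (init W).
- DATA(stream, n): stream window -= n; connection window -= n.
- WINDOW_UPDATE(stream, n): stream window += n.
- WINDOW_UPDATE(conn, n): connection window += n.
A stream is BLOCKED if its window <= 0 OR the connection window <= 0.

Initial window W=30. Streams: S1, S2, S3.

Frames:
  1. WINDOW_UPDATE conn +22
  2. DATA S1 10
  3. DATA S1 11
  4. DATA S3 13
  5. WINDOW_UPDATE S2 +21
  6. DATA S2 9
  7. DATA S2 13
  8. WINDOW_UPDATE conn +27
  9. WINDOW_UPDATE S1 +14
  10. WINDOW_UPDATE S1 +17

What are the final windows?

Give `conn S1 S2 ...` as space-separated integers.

Op 1: conn=52 S1=30 S2=30 S3=30 blocked=[]
Op 2: conn=42 S1=20 S2=30 S3=30 blocked=[]
Op 3: conn=31 S1=9 S2=30 S3=30 blocked=[]
Op 4: conn=18 S1=9 S2=30 S3=17 blocked=[]
Op 5: conn=18 S1=9 S2=51 S3=17 blocked=[]
Op 6: conn=9 S1=9 S2=42 S3=17 blocked=[]
Op 7: conn=-4 S1=9 S2=29 S3=17 blocked=[1, 2, 3]
Op 8: conn=23 S1=9 S2=29 S3=17 blocked=[]
Op 9: conn=23 S1=23 S2=29 S3=17 blocked=[]
Op 10: conn=23 S1=40 S2=29 S3=17 blocked=[]

Answer: 23 40 29 17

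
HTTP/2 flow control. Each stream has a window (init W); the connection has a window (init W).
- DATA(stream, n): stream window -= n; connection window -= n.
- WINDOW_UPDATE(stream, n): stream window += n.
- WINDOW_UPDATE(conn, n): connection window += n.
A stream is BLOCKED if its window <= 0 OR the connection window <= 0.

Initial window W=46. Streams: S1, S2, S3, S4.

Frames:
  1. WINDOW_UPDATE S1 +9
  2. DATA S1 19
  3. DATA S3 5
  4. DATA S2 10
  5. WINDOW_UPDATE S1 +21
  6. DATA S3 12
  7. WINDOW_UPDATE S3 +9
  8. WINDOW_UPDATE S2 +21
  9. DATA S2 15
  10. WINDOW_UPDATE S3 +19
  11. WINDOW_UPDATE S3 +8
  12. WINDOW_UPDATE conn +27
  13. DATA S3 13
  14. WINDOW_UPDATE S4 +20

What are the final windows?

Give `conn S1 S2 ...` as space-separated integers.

Op 1: conn=46 S1=55 S2=46 S3=46 S4=46 blocked=[]
Op 2: conn=27 S1=36 S2=46 S3=46 S4=46 blocked=[]
Op 3: conn=22 S1=36 S2=46 S3=41 S4=46 blocked=[]
Op 4: conn=12 S1=36 S2=36 S3=41 S4=46 blocked=[]
Op 5: conn=12 S1=57 S2=36 S3=41 S4=46 blocked=[]
Op 6: conn=0 S1=57 S2=36 S3=29 S4=46 blocked=[1, 2, 3, 4]
Op 7: conn=0 S1=57 S2=36 S3=38 S4=46 blocked=[1, 2, 3, 4]
Op 8: conn=0 S1=57 S2=57 S3=38 S4=46 blocked=[1, 2, 3, 4]
Op 9: conn=-15 S1=57 S2=42 S3=38 S4=46 blocked=[1, 2, 3, 4]
Op 10: conn=-15 S1=57 S2=42 S3=57 S4=46 blocked=[1, 2, 3, 4]
Op 11: conn=-15 S1=57 S2=42 S3=65 S4=46 blocked=[1, 2, 3, 4]
Op 12: conn=12 S1=57 S2=42 S3=65 S4=46 blocked=[]
Op 13: conn=-1 S1=57 S2=42 S3=52 S4=46 blocked=[1, 2, 3, 4]
Op 14: conn=-1 S1=57 S2=42 S3=52 S4=66 blocked=[1, 2, 3, 4]

Answer: -1 57 42 52 66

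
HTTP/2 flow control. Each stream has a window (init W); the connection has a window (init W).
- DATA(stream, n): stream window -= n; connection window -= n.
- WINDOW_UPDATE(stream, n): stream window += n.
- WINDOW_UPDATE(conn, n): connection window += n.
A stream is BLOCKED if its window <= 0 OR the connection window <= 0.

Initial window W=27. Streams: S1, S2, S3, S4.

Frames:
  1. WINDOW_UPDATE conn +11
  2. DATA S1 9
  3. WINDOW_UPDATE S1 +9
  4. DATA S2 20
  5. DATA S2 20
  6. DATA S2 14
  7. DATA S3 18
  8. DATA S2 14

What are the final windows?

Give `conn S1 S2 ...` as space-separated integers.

Op 1: conn=38 S1=27 S2=27 S3=27 S4=27 blocked=[]
Op 2: conn=29 S1=18 S2=27 S3=27 S4=27 blocked=[]
Op 3: conn=29 S1=27 S2=27 S3=27 S4=27 blocked=[]
Op 4: conn=9 S1=27 S2=7 S3=27 S4=27 blocked=[]
Op 5: conn=-11 S1=27 S2=-13 S3=27 S4=27 blocked=[1, 2, 3, 4]
Op 6: conn=-25 S1=27 S2=-27 S3=27 S4=27 blocked=[1, 2, 3, 4]
Op 7: conn=-43 S1=27 S2=-27 S3=9 S4=27 blocked=[1, 2, 3, 4]
Op 8: conn=-57 S1=27 S2=-41 S3=9 S4=27 blocked=[1, 2, 3, 4]

Answer: -57 27 -41 9 27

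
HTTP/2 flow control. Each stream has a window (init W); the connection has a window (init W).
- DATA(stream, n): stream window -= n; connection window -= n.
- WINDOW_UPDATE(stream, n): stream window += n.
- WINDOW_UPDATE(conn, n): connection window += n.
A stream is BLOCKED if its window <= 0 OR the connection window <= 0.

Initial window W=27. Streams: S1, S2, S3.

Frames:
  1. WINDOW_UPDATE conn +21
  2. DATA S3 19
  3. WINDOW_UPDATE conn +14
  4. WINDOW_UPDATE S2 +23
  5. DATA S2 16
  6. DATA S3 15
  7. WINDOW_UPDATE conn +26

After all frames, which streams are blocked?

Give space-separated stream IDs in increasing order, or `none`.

Op 1: conn=48 S1=27 S2=27 S3=27 blocked=[]
Op 2: conn=29 S1=27 S2=27 S3=8 blocked=[]
Op 3: conn=43 S1=27 S2=27 S3=8 blocked=[]
Op 4: conn=43 S1=27 S2=50 S3=8 blocked=[]
Op 5: conn=27 S1=27 S2=34 S3=8 blocked=[]
Op 6: conn=12 S1=27 S2=34 S3=-7 blocked=[3]
Op 7: conn=38 S1=27 S2=34 S3=-7 blocked=[3]

Answer: S3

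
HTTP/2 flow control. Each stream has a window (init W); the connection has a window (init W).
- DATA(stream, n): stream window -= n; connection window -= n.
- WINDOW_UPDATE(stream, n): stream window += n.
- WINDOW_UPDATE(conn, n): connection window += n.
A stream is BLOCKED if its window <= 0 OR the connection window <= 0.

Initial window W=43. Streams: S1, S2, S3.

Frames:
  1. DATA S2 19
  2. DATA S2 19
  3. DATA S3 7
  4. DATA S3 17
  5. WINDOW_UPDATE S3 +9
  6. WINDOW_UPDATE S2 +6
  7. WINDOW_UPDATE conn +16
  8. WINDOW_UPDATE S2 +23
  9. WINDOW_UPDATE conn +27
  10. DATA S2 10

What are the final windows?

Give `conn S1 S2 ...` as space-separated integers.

Op 1: conn=24 S1=43 S2=24 S3=43 blocked=[]
Op 2: conn=5 S1=43 S2=5 S3=43 blocked=[]
Op 3: conn=-2 S1=43 S2=5 S3=36 blocked=[1, 2, 3]
Op 4: conn=-19 S1=43 S2=5 S3=19 blocked=[1, 2, 3]
Op 5: conn=-19 S1=43 S2=5 S3=28 blocked=[1, 2, 3]
Op 6: conn=-19 S1=43 S2=11 S3=28 blocked=[1, 2, 3]
Op 7: conn=-3 S1=43 S2=11 S3=28 blocked=[1, 2, 3]
Op 8: conn=-3 S1=43 S2=34 S3=28 blocked=[1, 2, 3]
Op 9: conn=24 S1=43 S2=34 S3=28 blocked=[]
Op 10: conn=14 S1=43 S2=24 S3=28 blocked=[]

Answer: 14 43 24 28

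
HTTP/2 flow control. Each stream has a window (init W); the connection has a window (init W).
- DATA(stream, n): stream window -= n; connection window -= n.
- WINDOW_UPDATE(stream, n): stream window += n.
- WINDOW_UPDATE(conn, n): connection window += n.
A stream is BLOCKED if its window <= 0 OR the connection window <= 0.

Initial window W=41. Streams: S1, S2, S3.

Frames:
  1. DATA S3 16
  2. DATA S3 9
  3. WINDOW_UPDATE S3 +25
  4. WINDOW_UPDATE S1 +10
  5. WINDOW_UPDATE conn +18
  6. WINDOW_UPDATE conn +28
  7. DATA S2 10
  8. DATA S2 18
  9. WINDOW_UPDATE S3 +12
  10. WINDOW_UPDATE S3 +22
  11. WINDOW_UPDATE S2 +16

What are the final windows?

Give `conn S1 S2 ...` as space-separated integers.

Answer: 34 51 29 75

Derivation:
Op 1: conn=25 S1=41 S2=41 S3=25 blocked=[]
Op 2: conn=16 S1=41 S2=41 S3=16 blocked=[]
Op 3: conn=16 S1=41 S2=41 S3=41 blocked=[]
Op 4: conn=16 S1=51 S2=41 S3=41 blocked=[]
Op 5: conn=34 S1=51 S2=41 S3=41 blocked=[]
Op 6: conn=62 S1=51 S2=41 S3=41 blocked=[]
Op 7: conn=52 S1=51 S2=31 S3=41 blocked=[]
Op 8: conn=34 S1=51 S2=13 S3=41 blocked=[]
Op 9: conn=34 S1=51 S2=13 S3=53 blocked=[]
Op 10: conn=34 S1=51 S2=13 S3=75 blocked=[]
Op 11: conn=34 S1=51 S2=29 S3=75 blocked=[]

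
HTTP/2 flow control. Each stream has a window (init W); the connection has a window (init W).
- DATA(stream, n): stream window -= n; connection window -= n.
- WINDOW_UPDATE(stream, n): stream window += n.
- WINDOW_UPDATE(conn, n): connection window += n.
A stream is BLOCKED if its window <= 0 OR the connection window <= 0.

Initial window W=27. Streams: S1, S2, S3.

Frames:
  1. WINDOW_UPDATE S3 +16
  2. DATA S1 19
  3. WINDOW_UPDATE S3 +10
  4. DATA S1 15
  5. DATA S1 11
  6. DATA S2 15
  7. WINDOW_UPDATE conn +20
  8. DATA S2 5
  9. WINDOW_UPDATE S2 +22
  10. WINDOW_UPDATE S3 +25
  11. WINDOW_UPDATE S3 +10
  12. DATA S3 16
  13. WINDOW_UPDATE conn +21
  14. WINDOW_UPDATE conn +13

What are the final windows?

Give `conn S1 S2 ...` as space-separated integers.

Op 1: conn=27 S1=27 S2=27 S3=43 blocked=[]
Op 2: conn=8 S1=8 S2=27 S3=43 blocked=[]
Op 3: conn=8 S1=8 S2=27 S3=53 blocked=[]
Op 4: conn=-7 S1=-7 S2=27 S3=53 blocked=[1, 2, 3]
Op 5: conn=-18 S1=-18 S2=27 S3=53 blocked=[1, 2, 3]
Op 6: conn=-33 S1=-18 S2=12 S3=53 blocked=[1, 2, 3]
Op 7: conn=-13 S1=-18 S2=12 S3=53 blocked=[1, 2, 3]
Op 8: conn=-18 S1=-18 S2=7 S3=53 blocked=[1, 2, 3]
Op 9: conn=-18 S1=-18 S2=29 S3=53 blocked=[1, 2, 3]
Op 10: conn=-18 S1=-18 S2=29 S3=78 blocked=[1, 2, 3]
Op 11: conn=-18 S1=-18 S2=29 S3=88 blocked=[1, 2, 3]
Op 12: conn=-34 S1=-18 S2=29 S3=72 blocked=[1, 2, 3]
Op 13: conn=-13 S1=-18 S2=29 S3=72 blocked=[1, 2, 3]
Op 14: conn=0 S1=-18 S2=29 S3=72 blocked=[1, 2, 3]

Answer: 0 -18 29 72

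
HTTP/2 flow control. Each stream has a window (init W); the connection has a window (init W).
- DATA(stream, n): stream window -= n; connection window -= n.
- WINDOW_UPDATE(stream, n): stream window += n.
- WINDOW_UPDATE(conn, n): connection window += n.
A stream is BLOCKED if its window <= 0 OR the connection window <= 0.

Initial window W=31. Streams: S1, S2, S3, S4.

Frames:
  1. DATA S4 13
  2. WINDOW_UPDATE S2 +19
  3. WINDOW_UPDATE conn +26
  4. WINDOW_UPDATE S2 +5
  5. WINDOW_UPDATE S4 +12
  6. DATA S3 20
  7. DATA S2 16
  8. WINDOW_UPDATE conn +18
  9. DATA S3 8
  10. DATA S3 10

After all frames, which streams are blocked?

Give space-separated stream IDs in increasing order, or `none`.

Op 1: conn=18 S1=31 S2=31 S3=31 S4=18 blocked=[]
Op 2: conn=18 S1=31 S2=50 S3=31 S4=18 blocked=[]
Op 3: conn=44 S1=31 S2=50 S3=31 S4=18 blocked=[]
Op 4: conn=44 S1=31 S2=55 S3=31 S4=18 blocked=[]
Op 5: conn=44 S1=31 S2=55 S3=31 S4=30 blocked=[]
Op 6: conn=24 S1=31 S2=55 S3=11 S4=30 blocked=[]
Op 7: conn=8 S1=31 S2=39 S3=11 S4=30 blocked=[]
Op 8: conn=26 S1=31 S2=39 S3=11 S4=30 blocked=[]
Op 9: conn=18 S1=31 S2=39 S3=3 S4=30 blocked=[]
Op 10: conn=8 S1=31 S2=39 S3=-7 S4=30 blocked=[3]

Answer: S3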